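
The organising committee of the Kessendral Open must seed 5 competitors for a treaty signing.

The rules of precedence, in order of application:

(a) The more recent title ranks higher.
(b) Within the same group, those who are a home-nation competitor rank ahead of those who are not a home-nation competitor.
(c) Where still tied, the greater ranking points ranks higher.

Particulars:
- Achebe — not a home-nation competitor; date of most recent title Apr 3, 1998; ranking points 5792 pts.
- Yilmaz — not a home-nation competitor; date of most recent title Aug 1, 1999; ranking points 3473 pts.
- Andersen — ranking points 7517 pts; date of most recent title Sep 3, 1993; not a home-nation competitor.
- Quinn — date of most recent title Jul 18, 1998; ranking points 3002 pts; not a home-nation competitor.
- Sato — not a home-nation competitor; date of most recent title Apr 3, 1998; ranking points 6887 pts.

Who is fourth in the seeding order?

By date of most recent title (later first): Yilmaz (Aug 1, 1999); then Quinn (Jul 18, 1998); then Sato and Achebe (both Apr 3, 1998); then Andersen (Sep 3, 1993).
Sato and Achebe are each not a home-nation competitor, so the next rule applies.
Among Sato and Achebe, by ranking points (higher first): Sato (6887 pts) before Achebe (5792 pts).
Order: Yilmaz, Quinn, Sato, Achebe, Andersen.

Achebe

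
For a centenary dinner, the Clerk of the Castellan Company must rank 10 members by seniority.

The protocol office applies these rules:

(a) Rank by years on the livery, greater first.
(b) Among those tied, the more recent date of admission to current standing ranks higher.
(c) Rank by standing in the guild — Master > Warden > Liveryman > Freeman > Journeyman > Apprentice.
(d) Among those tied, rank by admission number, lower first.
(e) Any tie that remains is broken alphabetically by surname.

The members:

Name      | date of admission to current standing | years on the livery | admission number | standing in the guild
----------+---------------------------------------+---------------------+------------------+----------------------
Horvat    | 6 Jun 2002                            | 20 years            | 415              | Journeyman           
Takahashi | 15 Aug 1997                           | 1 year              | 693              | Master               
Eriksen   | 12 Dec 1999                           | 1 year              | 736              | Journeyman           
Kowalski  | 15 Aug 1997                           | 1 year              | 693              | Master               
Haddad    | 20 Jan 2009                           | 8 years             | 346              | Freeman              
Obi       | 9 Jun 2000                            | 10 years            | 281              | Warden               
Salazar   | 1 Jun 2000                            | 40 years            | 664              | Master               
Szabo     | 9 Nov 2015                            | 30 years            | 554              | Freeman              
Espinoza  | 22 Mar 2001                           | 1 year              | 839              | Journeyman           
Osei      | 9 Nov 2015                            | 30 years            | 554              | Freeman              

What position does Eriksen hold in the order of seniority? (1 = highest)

By years on the livery (higher first): Salazar (40 years); then Osei and Szabo (both 30 years); then Horvat (20 years); then Obi (10 years); then Haddad (8 years); then Espinoza, Eriksen, Kowalski and Takahashi (each 1 year).
Osei and Szabo both have date of admission to current standing 9 Nov 2015, so the next rule applies.
Osei and Szabo are each Freeman, so the next rule applies.
Osei and Szabo both have admission number 554, so the next rule applies.
Among Osei and Szabo, alphabetically by surname: Osei before Szabo.
Among Espinoza, Eriksen, Kowalski and Takahashi, by date of admission to current standing (later first): Espinoza (22 Mar 2001) before Eriksen (12 Dec 1999) before Kowalski and Takahashi (15 Aug 1997).
Kowalski and Takahashi are each Master, so the next rule applies.
Kowalski and Takahashi both have admission number 693, so the next rule applies.
Among Kowalski and Takahashi, alphabetically by surname: Kowalski before Takahashi.
Order: Salazar, Osei, Szabo, Horvat, Obi, Haddad, Espinoza, Eriksen, Kowalski, Takahashi. So position 8.

8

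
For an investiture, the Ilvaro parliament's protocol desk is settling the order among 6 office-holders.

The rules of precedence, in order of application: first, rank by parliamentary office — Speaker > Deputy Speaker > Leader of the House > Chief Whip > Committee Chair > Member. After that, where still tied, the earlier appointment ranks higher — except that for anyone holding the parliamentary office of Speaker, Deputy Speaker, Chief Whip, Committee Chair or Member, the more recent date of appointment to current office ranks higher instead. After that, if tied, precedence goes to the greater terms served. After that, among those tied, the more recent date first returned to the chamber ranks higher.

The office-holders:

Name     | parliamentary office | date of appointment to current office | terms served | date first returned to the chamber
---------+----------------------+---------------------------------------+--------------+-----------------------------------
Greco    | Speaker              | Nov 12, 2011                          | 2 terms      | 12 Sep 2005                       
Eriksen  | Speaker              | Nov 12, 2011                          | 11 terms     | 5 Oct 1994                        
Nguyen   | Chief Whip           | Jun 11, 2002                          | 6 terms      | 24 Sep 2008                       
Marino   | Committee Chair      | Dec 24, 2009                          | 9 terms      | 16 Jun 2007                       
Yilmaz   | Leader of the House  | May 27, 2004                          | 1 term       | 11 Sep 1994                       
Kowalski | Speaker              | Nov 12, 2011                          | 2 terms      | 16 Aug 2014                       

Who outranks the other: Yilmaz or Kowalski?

Kowalski

By parliamentary office: Eriksen, Kowalski and Greco (Speaker); then Yilmaz (Leader of the House); then Nguyen (Chief Whip); then Marino (Committee Chair).
Eriksen, Kowalski and Greco all have date of appointment to current office Nov 12, 2011, so the next rule applies.
Among Eriksen, Kowalski and Greco, by terms served (higher first): Eriksen (11 terms) before Kowalski and Greco (2 terms).
Among Kowalski and Greco, by date first returned to the chamber (later first): Kowalski (16 Aug 2014) before Greco (12 Sep 2005).
So Kowalski takes precedence.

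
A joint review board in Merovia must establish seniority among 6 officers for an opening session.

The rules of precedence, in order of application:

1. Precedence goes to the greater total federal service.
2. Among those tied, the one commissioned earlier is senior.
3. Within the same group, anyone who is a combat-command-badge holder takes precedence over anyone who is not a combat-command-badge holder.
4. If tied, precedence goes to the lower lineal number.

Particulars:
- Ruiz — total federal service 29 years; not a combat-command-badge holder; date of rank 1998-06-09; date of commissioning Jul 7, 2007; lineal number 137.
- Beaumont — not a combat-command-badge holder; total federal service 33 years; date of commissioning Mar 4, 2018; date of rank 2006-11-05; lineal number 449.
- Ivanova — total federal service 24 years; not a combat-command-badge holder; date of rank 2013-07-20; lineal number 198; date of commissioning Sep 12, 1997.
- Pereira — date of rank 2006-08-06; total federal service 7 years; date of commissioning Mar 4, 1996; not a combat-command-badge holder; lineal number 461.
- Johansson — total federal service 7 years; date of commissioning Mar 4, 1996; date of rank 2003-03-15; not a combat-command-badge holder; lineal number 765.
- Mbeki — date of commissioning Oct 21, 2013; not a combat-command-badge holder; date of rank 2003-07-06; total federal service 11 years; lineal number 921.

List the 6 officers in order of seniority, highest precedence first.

By total federal service (higher first): Beaumont (33 years); then Ruiz (29 years); then Ivanova (24 years); then Mbeki (11 years); then Pereira and Johansson (both 7 years).
Pereira and Johansson both have date of commissioning Mar 4, 1996, so the next rule applies.
Pereira and Johansson are each not a combat-command-badge holder, so the next rule applies.
Among Pereira and Johansson, by lineal number (lower first): Pereira (461) before Johansson (765).
Full order: Beaumont, Ruiz, Ivanova, Mbeki, Pereira, Johansson.

Beaumont, Ruiz, Ivanova, Mbeki, Pereira, Johansson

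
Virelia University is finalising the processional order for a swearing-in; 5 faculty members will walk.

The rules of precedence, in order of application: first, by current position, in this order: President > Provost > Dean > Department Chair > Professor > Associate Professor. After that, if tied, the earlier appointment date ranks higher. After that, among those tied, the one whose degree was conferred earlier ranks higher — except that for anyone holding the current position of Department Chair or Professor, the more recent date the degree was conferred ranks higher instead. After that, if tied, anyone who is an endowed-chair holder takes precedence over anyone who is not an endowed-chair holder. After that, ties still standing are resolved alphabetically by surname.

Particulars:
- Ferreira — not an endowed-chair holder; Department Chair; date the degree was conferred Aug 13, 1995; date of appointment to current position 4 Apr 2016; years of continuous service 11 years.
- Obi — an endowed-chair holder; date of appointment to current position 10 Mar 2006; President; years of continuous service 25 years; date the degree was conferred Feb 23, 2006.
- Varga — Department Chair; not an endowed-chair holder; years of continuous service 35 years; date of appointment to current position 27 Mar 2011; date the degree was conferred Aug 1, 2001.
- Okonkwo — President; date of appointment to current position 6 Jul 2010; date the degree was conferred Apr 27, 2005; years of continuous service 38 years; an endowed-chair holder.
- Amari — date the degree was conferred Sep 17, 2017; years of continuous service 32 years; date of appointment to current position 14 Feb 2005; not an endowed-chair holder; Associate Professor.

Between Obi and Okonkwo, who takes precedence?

By current position: Obi and Okonkwo (President); then Varga and Ferreira (Department Chair); then Amari (Associate Professor).
Among Obi and Okonkwo, by date of appointment to current position (earlier first): Obi (10 Mar 2006) before Okonkwo (6 Jul 2010).
Among Varga and Ferreira, by date of appointment to current position (earlier first): Varga (27 Mar 2011) before Ferreira (4 Apr 2016).
So Obi takes precedence.

Obi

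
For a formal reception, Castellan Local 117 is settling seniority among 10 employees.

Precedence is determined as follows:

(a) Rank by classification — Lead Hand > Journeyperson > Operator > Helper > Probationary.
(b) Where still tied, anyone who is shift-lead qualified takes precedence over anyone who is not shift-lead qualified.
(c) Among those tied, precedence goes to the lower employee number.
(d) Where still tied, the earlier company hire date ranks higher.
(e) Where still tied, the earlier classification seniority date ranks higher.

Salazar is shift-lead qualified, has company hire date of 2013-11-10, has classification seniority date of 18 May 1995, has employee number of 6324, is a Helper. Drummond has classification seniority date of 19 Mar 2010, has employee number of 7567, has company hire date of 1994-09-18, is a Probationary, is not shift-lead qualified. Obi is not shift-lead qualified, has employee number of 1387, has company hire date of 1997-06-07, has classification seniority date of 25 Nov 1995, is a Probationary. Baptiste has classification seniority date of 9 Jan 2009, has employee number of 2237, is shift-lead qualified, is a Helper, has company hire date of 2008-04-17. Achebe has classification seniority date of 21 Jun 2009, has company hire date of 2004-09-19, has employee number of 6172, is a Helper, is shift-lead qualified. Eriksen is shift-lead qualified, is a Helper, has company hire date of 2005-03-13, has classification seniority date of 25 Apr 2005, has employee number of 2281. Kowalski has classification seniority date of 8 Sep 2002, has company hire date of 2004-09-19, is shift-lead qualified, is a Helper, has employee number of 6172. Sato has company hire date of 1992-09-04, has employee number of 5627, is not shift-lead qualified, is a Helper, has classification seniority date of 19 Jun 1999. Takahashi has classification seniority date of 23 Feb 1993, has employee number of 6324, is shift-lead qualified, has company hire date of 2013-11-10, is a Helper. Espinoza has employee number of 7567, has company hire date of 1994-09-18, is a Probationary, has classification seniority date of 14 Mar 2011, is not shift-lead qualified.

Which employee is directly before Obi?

By classification: Baptiste, Eriksen, Kowalski, Achebe, Takahashi, Salazar and Sato (Helper); then Obi, Drummond and Espinoza (Probationary).
Among Baptiste, Eriksen, Kowalski, Achebe, Takahashi, Salazar and Sato, shift-lead qualified before not shift-lead qualified: Baptiste, Eriksen, Kowalski, Achebe, Takahashi and Salazar (shift-lead qualified) before Sato (not shift-lead qualified).
Among Baptiste, Eriksen, Kowalski, Achebe, Takahashi and Salazar, by employee number (lower first): Baptiste (2237) before Eriksen (2281) before Kowalski and Achebe (6172) before Takahashi and Salazar (6324).
Kowalski and Achebe both have company hire date 2004-09-19, so the next rule applies.
Among Kowalski and Achebe, by classification seniority date (earlier first): Kowalski (8 Sep 2002) before Achebe (21 Jun 2009).
Takahashi and Salazar both have company hire date 2013-11-10, so the next rule applies.
Among Takahashi and Salazar, by classification seniority date (earlier first): Takahashi (23 Feb 1993) before Salazar (18 May 1995).
Obi, Drummond and Espinoza are each not shift-lead qualified, so the next rule applies.
Among Obi, Drummond and Espinoza, by employee number (lower first): Obi (1387) before Drummond and Espinoza (7567).
Drummond and Espinoza both have company hire date 1994-09-18, so the next rule applies.
Among Drummond and Espinoza, by classification seniority date (earlier first): Drummond (19 Mar 2010) before Espinoza (14 Mar 2011).
Order: Baptiste, Eriksen, Kowalski, Achebe, Takahashi, Salazar, Sato, Obi, Drummond, Espinoza.

Sato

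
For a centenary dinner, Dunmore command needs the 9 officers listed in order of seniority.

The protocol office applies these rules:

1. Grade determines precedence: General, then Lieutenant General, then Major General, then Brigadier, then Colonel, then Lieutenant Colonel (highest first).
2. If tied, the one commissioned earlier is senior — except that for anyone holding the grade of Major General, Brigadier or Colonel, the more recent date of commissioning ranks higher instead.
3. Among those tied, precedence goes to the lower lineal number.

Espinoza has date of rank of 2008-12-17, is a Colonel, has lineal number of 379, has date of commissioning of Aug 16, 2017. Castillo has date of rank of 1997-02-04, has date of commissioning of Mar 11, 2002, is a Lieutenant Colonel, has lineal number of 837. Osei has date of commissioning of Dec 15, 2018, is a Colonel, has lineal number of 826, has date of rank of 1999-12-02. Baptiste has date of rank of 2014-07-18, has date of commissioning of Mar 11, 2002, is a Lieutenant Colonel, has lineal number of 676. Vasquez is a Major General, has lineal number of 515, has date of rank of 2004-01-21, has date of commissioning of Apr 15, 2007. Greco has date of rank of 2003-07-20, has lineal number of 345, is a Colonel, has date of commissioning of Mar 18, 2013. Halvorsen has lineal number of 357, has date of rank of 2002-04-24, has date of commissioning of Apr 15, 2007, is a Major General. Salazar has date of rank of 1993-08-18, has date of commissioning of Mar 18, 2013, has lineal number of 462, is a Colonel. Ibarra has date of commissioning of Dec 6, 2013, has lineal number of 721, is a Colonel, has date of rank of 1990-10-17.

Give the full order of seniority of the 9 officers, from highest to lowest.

Halvorsen, Vasquez, Osei, Espinoza, Ibarra, Greco, Salazar, Baptiste, Castillo

By grade: Halvorsen and Vasquez (Major General); then Osei, Espinoza, Ibarra, Greco and Salazar (Colonel); then Baptiste and Castillo (Lieutenant Colonel).
Halvorsen and Vasquez both have date of commissioning Apr 15, 2007, so the next rule applies.
Among Halvorsen and Vasquez, by lineal number (lower first): Halvorsen (357) before Vasquez (515).
Among Osei, Espinoza, Ibarra, Greco and Salazar, by date of commissioning (later first) (reversed rule for this group): Osei (Dec 15, 2018) before Espinoza (Aug 16, 2017) before Ibarra (Dec 6, 2013) before Greco and Salazar (Mar 18, 2013).
Among Greco and Salazar, by lineal number (lower first): Greco (345) before Salazar (462).
Baptiste and Castillo both have date of commissioning Mar 11, 2002, so the next rule applies.
Among Baptiste and Castillo, by lineal number (lower first): Baptiste (676) before Castillo (837).
Full order: Halvorsen, Vasquez, Osei, Espinoza, Ibarra, Greco, Salazar, Baptiste, Castillo.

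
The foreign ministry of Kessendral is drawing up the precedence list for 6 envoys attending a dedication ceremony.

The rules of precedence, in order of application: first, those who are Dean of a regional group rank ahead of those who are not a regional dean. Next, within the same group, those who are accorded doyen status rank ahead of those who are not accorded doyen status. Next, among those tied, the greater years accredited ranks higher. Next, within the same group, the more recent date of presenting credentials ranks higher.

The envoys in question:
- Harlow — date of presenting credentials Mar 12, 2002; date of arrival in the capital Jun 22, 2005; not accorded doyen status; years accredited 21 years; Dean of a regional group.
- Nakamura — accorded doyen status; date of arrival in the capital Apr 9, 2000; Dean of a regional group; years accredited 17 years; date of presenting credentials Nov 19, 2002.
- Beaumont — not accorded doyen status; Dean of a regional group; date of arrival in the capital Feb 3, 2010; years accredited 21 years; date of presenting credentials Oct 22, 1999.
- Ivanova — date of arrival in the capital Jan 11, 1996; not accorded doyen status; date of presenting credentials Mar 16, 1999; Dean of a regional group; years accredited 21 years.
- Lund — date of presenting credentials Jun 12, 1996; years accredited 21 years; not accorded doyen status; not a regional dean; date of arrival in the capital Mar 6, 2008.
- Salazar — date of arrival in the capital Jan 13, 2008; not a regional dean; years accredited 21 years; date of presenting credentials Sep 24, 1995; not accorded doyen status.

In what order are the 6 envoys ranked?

By the first rule: Nakamura, Harlow, Beaumont and Ivanova (each Dean of a regional group); then Lund and Salazar (both not a regional dean).
Among Nakamura, Harlow, Beaumont and Ivanova, accorded doyen status before not accorded doyen status: Nakamura (accorded doyen status) before Harlow, Beaumont and Ivanova (not accorded doyen status).
Harlow, Beaumont and Ivanova all have years accredited 21 years, so the next rule applies.
Among Harlow, Beaumont and Ivanova, by date of presenting credentials (later first): Harlow (Mar 12, 2002) before Beaumont (Oct 22, 1999) before Ivanova (Mar 16, 1999).
Lund and Salazar are each not accorded doyen status, so the next rule applies.
Lund and Salazar both have years accredited 21 years, so the next rule applies.
Among Lund and Salazar, by date of presenting credentials (later first): Lund (Jun 12, 1996) before Salazar (Sep 24, 1995).
Full order: Nakamura, Harlow, Beaumont, Ivanova, Lund, Salazar.

Nakamura, Harlow, Beaumont, Ivanova, Lund, Salazar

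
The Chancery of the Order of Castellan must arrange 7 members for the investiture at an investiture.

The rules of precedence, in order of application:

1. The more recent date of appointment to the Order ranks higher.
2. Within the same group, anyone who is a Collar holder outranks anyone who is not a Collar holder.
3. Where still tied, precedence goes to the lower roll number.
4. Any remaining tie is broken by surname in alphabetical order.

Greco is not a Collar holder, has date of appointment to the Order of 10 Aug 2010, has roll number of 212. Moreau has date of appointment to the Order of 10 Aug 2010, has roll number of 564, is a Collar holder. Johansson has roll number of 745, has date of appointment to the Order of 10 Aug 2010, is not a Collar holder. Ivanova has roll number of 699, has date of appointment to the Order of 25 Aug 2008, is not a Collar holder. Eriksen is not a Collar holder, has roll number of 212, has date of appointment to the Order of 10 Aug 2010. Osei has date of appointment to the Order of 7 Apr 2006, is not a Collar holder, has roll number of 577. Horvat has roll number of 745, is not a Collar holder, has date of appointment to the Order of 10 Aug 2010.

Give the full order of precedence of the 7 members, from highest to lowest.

By date of appointment to the Order (later first): Moreau, Eriksen, Greco, Horvat and Johansson (each 10 Aug 2010); then Ivanova (25 Aug 2008); then Osei (7 Apr 2006).
Among Moreau, Eriksen, Greco, Horvat and Johansson, a Collar holder before not a Collar holder: Moreau (a Collar holder) before Eriksen, Greco, Horvat and Johansson (not a Collar holder).
Among Eriksen, Greco, Horvat and Johansson, by roll number (lower first): Eriksen and Greco (212) before Horvat and Johansson (745).
Among Eriksen and Greco, alphabetically by surname: Eriksen before Greco.
Among Horvat and Johansson, alphabetically by surname: Horvat before Johansson.
Full order: Moreau, Eriksen, Greco, Horvat, Johansson, Ivanova, Osei.

Moreau, Eriksen, Greco, Horvat, Johansson, Ivanova, Osei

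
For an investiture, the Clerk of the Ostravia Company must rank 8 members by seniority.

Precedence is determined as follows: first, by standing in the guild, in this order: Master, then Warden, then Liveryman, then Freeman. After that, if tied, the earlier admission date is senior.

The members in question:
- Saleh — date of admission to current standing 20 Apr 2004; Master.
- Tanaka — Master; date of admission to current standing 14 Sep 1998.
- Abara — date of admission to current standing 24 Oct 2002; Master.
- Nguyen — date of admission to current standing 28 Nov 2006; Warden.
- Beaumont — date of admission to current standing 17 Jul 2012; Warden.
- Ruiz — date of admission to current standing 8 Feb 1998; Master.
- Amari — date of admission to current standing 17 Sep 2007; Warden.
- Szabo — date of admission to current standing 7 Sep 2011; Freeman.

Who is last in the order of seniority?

By standing in the guild: Ruiz, Tanaka, Abara and Saleh (Master); then Nguyen, Amari and Beaumont (Warden); then Szabo (Freeman).
Among Ruiz, Tanaka, Abara and Saleh, by date of admission to current standing (earlier first): Ruiz (8 Feb 1998) before Tanaka (14 Sep 1998) before Abara (24 Oct 2002) before Saleh (20 Apr 2004).
Among Nguyen, Amari and Beaumont, by date of admission to current standing (earlier first): Nguyen (28 Nov 2006) before Amari (17 Sep 2007) before Beaumont (17 Jul 2012).
Order: Ruiz, Tanaka, Abara, Saleh, Nguyen, Amari, Beaumont, Szabo.

Szabo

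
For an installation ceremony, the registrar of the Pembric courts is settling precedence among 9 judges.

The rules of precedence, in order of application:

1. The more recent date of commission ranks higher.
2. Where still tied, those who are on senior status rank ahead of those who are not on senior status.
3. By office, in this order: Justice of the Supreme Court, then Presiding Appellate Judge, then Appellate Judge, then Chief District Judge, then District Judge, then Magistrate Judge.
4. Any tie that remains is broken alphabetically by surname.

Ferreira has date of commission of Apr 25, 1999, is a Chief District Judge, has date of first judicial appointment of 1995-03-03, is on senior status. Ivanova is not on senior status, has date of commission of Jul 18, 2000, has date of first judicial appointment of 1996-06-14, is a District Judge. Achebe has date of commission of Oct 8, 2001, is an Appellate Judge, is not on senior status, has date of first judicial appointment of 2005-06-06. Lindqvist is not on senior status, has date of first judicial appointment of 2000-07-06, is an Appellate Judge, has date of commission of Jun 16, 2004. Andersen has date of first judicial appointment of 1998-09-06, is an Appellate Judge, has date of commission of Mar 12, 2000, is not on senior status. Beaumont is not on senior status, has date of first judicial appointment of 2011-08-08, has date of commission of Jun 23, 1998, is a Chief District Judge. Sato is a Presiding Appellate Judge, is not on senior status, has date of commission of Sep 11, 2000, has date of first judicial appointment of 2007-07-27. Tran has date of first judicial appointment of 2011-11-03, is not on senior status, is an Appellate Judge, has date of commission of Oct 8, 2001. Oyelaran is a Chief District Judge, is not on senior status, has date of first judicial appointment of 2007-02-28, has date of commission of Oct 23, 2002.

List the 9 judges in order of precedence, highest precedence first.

Lindqvist, Oyelaran, Achebe, Tran, Sato, Ivanova, Andersen, Ferreira, Beaumont

By date of commission (later first): Lindqvist (Jun 16, 2004); then Oyelaran (Oct 23, 2002); then Achebe and Tran (both Oct 8, 2001); then Sato (Sep 11, 2000); then Ivanova (Jul 18, 2000); then Andersen (Mar 12, 2000); then Ferreira (Apr 25, 1999); then Beaumont (Jun 23, 1998).
Achebe and Tran are each not on senior status, so the next rule applies.
Achebe and Tran are each Appellate Judge, so the next rule applies.
Among Achebe and Tran, alphabetically by surname: Achebe before Tran.
Full order: Lindqvist, Oyelaran, Achebe, Tran, Sato, Ivanova, Andersen, Ferreira, Beaumont.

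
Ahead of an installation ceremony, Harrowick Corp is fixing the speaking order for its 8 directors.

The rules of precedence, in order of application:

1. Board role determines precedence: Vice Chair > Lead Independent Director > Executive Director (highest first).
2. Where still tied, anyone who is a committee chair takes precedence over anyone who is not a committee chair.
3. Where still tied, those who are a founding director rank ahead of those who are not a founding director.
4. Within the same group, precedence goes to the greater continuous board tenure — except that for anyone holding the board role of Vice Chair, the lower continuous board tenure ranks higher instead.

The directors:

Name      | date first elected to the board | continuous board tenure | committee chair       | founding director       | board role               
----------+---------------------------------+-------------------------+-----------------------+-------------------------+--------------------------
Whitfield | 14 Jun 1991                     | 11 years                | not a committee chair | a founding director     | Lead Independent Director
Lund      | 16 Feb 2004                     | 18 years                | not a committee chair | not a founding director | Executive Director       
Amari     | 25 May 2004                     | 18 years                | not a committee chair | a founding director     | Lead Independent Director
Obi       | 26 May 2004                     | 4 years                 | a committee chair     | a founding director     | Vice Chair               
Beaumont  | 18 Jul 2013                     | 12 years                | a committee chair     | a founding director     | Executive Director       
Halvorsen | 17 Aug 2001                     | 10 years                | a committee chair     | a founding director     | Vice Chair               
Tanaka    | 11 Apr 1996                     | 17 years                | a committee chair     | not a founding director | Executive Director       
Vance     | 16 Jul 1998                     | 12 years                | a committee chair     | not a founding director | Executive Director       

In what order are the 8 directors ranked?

By board role: Obi and Halvorsen (Vice Chair); then Amari and Whitfield (Lead Independent Director); then Beaumont, Tanaka, Vance and Lund (Executive Director).
Obi and Halvorsen are each a committee chair, so the next rule applies.
Obi and Halvorsen are each a founding director, so the next rule applies.
Among Obi and Halvorsen, by continuous board tenure (lower first) (reversed rule for this group): Obi (4 years) before Halvorsen (10 years).
Amari and Whitfield are each not a committee chair, so the next rule applies.
Amari and Whitfield are each a founding director, so the next rule applies.
Among Amari and Whitfield, by continuous board tenure (higher first): Amari (18 years) before Whitfield (11 years).
Among Beaumont, Tanaka, Vance and Lund, a committee chair before not a committee chair: Beaumont, Tanaka and Vance (a committee chair) before Lund (not a committee chair).
Among Beaumont, Tanaka and Vance, a founding director before not a founding director: Beaumont (a founding director) before Tanaka and Vance (not a founding director).
Among Tanaka and Vance, by continuous board tenure (higher first): Tanaka (17 years) before Vance (12 years).
Full order: Obi, Halvorsen, Amari, Whitfield, Beaumont, Tanaka, Vance, Lund.

Obi, Halvorsen, Amari, Whitfield, Beaumont, Tanaka, Vance, Lund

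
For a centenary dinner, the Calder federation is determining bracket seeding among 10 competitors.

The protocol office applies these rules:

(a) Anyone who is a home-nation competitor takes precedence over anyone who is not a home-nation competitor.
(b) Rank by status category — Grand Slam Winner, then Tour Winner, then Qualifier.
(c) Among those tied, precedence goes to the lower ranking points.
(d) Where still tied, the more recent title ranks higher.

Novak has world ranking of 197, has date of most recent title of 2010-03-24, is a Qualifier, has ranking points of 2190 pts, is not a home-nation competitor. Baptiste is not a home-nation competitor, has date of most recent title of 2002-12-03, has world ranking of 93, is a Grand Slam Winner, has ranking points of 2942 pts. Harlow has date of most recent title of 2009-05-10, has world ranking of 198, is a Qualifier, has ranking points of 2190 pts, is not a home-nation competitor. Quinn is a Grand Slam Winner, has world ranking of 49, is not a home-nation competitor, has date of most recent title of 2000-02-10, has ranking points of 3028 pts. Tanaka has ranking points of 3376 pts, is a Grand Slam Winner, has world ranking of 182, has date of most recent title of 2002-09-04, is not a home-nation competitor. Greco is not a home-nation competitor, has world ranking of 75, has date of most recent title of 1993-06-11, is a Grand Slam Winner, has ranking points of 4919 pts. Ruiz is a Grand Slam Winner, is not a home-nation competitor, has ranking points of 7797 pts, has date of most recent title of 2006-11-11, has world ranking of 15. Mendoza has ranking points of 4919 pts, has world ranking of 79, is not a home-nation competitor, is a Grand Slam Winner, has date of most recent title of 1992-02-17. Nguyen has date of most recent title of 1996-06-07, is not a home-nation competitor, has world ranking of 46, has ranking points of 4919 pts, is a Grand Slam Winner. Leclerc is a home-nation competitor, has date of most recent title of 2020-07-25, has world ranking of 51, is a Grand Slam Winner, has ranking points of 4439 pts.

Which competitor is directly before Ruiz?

By the first rule: Leclerc (a home-nation competitor); then Baptiste, Quinn, Tanaka, Nguyen, Greco, Mendoza, Ruiz, Novak and Harlow (each not a home-nation competitor).
Among Baptiste, Quinn, Tanaka, Nguyen, Greco, Mendoza, Ruiz, Novak and Harlow, by status category: Baptiste, Quinn, Tanaka, Nguyen, Greco, Mendoza and Ruiz (Grand Slam Winner) before Novak and Harlow (Qualifier).
Among Baptiste, Quinn, Tanaka, Nguyen, Greco, Mendoza and Ruiz, by ranking points (lower first): Baptiste (2942 pts) before Quinn (3028 pts) before Tanaka (3376 pts) before Nguyen, Greco and Mendoza (4919 pts) before Ruiz (7797 pts).
Among Nguyen, Greco and Mendoza, by date of most recent title (later first): Nguyen (1996-06-07) before Greco (1993-06-11) before Mendoza (1992-02-17).
Novak and Harlow both have ranking points 2190 pts, so the next rule applies.
Among Novak and Harlow, by date of most recent title (later first): Novak (2010-03-24) before Harlow (2009-05-10).
Order: Leclerc, Baptiste, Quinn, Tanaka, Nguyen, Greco, Mendoza, Ruiz, Novak, Harlow.

Mendoza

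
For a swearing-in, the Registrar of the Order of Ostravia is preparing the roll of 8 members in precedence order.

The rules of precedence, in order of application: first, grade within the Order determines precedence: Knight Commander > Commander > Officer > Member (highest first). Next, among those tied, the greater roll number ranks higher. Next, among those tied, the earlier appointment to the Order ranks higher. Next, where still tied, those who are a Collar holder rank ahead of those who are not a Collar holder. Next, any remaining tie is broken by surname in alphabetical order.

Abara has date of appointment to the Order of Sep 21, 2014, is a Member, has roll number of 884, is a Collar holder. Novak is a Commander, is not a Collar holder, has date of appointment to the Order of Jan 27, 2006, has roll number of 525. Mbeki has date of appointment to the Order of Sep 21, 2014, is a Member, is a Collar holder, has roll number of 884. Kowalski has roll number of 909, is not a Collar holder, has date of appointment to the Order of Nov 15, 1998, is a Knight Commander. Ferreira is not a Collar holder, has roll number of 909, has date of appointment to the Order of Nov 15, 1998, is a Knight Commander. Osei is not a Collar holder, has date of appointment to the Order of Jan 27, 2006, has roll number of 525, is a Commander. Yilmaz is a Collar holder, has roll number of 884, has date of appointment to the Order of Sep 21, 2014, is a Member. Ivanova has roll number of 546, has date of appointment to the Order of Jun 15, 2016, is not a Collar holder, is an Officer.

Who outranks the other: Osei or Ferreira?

By grade within the Order: Ferreira and Kowalski (Knight Commander); then Novak and Osei (Commander); then Ivanova (Officer); then Abara, Mbeki and Yilmaz (Member).
Ferreira and Kowalski both have roll number 909, so the next rule applies.
Ferreira and Kowalski both have date of appointment to the Order Nov 15, 1998, so the next rule applies.
Ferreira and Kowalski are each not a Collar holder, so the next rule applies.
Among Ferreira and Kowalski, alphabetically by surname: Ferreira before Kowalski.
Novak and Osei both have roll number 525, so the next rule applies.
Novak and Osei both have date of appointment to the Order Jan 27, 2006, so the next rule applies.
Novak and Osei are each not a Collar holder, so the next rule applies.
Among Novak and Osei, alphabetically by surname: Novak before Osei.
Abara, Mbeki and Yilmaz all have roll number 884, so the next rule applies.
Abara, Mbeki and Yilmaz all have date of appointment to the Order Sep 21, 2014, so the next rule applies.
Abara, Mbeki and Yilmaz are each a Collar holder, so the next rule applies.
Among Abara, Mbeki and Yilmaz, alphabetically by surname: Abara before Mbeki before Yilmaz.
So Ferreira takes precedence.

Ferreira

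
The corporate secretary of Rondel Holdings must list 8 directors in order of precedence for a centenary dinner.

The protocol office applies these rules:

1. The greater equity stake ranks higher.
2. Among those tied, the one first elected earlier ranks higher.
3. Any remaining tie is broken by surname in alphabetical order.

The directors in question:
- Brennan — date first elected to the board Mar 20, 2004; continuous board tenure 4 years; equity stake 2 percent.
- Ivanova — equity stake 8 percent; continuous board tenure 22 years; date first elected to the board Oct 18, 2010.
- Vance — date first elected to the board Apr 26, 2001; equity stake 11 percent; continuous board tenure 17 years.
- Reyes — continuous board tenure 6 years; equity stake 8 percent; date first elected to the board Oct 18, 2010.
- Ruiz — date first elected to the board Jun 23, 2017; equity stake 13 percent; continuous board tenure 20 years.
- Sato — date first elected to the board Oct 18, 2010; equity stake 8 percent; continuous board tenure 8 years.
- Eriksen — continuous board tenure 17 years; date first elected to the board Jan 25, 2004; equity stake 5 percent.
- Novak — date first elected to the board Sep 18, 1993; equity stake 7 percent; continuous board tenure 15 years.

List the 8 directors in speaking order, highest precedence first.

By equity stake (higher first): Ruiz (13 percent); then Vance (11 percent); then Ivanova, Reyes and Sato (each 8 percent); then Novak (7 percent); then Eriksen (5 percent); then Brennan (2 percent).
Ivanova, Reyes and Sato all have date first elected to the board Oct 18, 2010, so the next rule applies.
Among Ivanova, Reyes and Sato, alphabetically by surname: Ivanova before Reyes before Sato.
Full order: Ruiz, Vance, Ivanova, Reyes, Sato, Novak, Eriksen, Brennan.

Ruiz, Vance, Ivanova, Reyes, Sato, Novak, Eriksen, Brennan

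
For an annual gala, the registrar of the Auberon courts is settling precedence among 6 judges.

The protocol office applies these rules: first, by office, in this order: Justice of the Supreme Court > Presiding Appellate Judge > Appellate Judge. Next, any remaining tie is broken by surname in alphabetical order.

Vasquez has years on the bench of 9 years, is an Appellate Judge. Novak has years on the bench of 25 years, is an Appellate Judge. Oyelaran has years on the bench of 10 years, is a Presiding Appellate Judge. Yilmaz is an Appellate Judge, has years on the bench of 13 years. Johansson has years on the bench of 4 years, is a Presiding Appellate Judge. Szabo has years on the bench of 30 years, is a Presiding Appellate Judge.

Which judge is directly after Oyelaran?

Szabo

By office: Johansson, Oyelaran and Szabo (Presiding Appellate Judge); then Novak, Vasquez and Yilmaz (Appellate Judge).
Among Johansson, Oyelaran and Szabo, alphabetically by surname: Johansson before Oyelaran before Szabo.
Among Novak, Vasquez and Yilmaz, alphabetically by surname: Novak before Vasquez before Yilmaz.
Order: Johansson, Oyelaran, Szabo, Novak, Vasquez, Yilmaz.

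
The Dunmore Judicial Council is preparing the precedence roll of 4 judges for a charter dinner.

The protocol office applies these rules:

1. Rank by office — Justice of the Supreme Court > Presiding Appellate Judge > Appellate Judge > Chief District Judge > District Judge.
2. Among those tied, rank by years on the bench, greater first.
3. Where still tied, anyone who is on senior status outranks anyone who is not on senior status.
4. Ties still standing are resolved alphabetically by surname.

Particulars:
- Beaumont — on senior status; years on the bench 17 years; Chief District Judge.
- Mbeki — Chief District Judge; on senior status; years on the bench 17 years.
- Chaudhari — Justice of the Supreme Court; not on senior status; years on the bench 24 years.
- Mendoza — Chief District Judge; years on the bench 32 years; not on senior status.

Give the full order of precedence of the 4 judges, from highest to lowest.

By office: Chaudhari (Justice of the Supreme Court); then Mendoza, Beaumont and Mbeki (Chief District Judge).
Among Mendoza, Beaumont and Mbeki, by years on the bench (higher first): Mendoza (32 years) before Beaumont and Mbeki (17 years).
Beaumont and Mbeki are each on senior status, so the next rule applies.
Among Beaumont and Mbeki, alphabetically by surname: Beaumont before Mbeki.
Full order: Chaudhari, Mendoza, Beaumont, Mbeki.

Chaudhari, Mendoza, Beaumont, Mbeki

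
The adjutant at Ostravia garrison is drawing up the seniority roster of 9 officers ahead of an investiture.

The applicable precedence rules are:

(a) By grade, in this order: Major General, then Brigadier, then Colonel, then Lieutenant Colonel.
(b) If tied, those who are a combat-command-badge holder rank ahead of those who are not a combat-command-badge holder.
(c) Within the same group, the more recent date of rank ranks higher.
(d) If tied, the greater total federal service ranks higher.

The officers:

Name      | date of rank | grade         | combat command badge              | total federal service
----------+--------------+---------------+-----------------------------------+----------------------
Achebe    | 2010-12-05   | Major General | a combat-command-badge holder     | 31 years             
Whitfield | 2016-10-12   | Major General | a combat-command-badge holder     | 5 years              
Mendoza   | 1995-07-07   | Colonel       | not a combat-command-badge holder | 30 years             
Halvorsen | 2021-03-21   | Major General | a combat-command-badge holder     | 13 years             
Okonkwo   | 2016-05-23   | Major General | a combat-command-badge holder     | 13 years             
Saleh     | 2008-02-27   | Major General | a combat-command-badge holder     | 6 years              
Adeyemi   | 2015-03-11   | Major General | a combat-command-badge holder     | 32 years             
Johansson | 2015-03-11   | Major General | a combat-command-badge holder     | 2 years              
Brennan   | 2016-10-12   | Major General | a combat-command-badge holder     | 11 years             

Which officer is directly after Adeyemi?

By grade: Halvorsen, Brennan, Whitfield, Okonkwo, Adeyemi, Johansson, Achebe and Saleh (Major General); then Mendoza (Colonel).
Halvorsen, Brennan, Whitfield, Okonkwo, Adeyemi, Johansson, Achebe and Saleh are each a combat-command-badge holder, so the next rule applies.
Among Halvorsen, Brennan, Whitfield, Okonkwo, Adeyemi, Johansson, Achebe and Saleh, by date of rank (later first): Halvorsen (2021-03-21) before Brennan and Whitfield (2016-10-12) before Okonkwo (2016-05-23) before Adeyemi and Johansson (2015-03-11) before Achebe (2010-12-05) before Saleh (2008-02-27).
Among Brennan and Whitfield, by total federal service (higher first): Brennan (11 years) before Whitfield (5 years).
Among Adeyemi and Johansson, by total federal service (higher first): Adeyemi (32 years) before Johansson (2 years).
Order: Halvorsen, Brennan, Whitfield, Okonkwo, Adeyemi, Johansson, Achebe, Saleh, Mendoza.

Johansson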